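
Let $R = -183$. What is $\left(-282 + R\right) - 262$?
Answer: $-727$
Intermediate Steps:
$\left(-282 + R\right) - 262 = \left(-282 - 183\right) - 262 = -465 - 262 = -727$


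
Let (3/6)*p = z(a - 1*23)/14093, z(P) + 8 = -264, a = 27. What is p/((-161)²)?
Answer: -32/21488509 ≈ -1.4892e-6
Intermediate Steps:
z(P) = -272 (z(P) = -8 - 264 = -272)
p = -32/829 (p = 2*(-272/14093) = 2*(-272*1/14093) = 2*(-16/829) = -32/829 ≈ -0.038601)
p/((-161)²) = -32/(829*((-161)²)) = -32/829/25921 = -32/829*1/25921 = -32/21488509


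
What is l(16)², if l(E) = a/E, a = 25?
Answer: 625/256 ≈ 2.4414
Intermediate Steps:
l(E) = 25/E
l(16)² = (25/16)² = 625/256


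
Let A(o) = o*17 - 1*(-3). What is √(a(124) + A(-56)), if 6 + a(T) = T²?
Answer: √14421 ≈ 120.09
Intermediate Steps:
A(o) = 3 + 17*o (A(o) = 17*o + 3 = 3 + 17*o)
a(T) = -6 + T²
√(a(124) + A(-56)) = √((-6 + 124²) + (3 + 17*(-56))) = √((-6 + 15376) + (3 - 952)) = √(15370 - 949) = √14421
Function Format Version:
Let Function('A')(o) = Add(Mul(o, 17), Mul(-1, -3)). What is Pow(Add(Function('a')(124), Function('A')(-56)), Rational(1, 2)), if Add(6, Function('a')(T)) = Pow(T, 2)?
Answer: Pow(14421, Rational(1, 2)) ≈ 120.09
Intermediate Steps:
Function('A')(o) = Add(3, Mul(17, o)) (Function('A')(o) = Add(Mul(17, o), 3) = Add(3, Mul(17, o)))
Function('a')(T) = Add(-6, Pow(T, 2))
Pow(Add(Function('a')(124), Function('A')(-56)), Rational(1, 2)) = Pow(Add(Add(-6, Pow(124, 2)), Add(3, Mul(17, -56))), Rational(1, 2)) = Pow(Add(Add(-6, 15376), Add(3, -952)), Rational(1, 2)) = Pow(Add(15370, -949), Rational(1, 2)) = Pow(14421, Rational(1, 2))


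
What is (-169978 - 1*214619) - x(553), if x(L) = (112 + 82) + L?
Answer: -385344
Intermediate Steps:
x(L) = 194 + L
(-169978 - 1*214619) - x(553) = (-169978 - 1*214619) - (194 + 553) = (-169978 - 214619) - 1*747 = -384597 - 747 = -385344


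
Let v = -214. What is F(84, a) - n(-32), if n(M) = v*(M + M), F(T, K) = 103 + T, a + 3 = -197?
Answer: -13509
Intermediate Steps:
a = -200 (a = -3 - 197 = -200)
n(M) = -428*M (n(M) = -214*(M + M) = -428*M)
F(84, a) - n(-32) = (103 + 84) - (-428)*(-32) = 187 - 1*13696 = 187 - 13696 = -13509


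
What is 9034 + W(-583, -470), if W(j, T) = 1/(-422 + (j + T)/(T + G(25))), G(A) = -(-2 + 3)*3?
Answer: 1793727329/198553 ≈ 9034.0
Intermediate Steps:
G(A) = -3
W(j, T) = 1/(-422 + (T + j)/(-3 + T)) (W(j, T) = 1/(-422 + (j + T)/(T - 3)) = 1/(-422 + (T + j)/(-3 + T)))
9034 + W(-583, -470) = 9034 + (-3 - 470)/(1266 - 583 - 421*(-470)) = 9034 - 473/(1266 - 583 + 197870) = 9034 - 473/198553 = 1793727329/198553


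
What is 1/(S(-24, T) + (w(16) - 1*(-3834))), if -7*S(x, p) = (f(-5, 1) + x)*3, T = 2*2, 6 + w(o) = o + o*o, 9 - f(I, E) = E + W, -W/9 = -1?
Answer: 7/28775 ≈ 0.00024327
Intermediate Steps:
W = 9 (W = -9*(-1) = 9)
f(I, E) = -E (f(I, E) = 9 - (E + 9) = 9 - (9 + E) = 9 + (-9 - E) = -E)
w(o) = -6 + o + o**2 (w(o) = -6 + (o + o*o) = -6 + (o + o**2) = -6 + o + o**2)
T = 4
S(x, p) = 3/7 - 3*x/7 (S(x, p) = -(-1*1 + x)*3/7 = -(-1 + x)*3/7 = -(-3 + 3*x)/7 = 3/7 - 3*x/7)
1/(S(-24, T) + (w(16) - 1*(-3834))) = 1/((3/7 - 3/7*(-24)) + ((-6 + 16 + 16**2) - 1*(-3834))) = 1/((3/7 + 72/7) + ((-6 + 16 + 256) + 3834)) = 1/(75/7 + (266 + 3834)) = 1/(75/7 + 4100) = 1/(28775/7) = 7/28775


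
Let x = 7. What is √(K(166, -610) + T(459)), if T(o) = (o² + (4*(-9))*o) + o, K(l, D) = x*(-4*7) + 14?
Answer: √194434 ≈ 440.95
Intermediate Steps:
K(l, D) = -182 (K(l, D) = 7*(-4*7) + 14 = 7*(-28) + 14 = -196 + 14 = -182)
T(o) = o² - 35*o (T(o) = (o² - 36*o) + o = o² - 35*o)
√(K(166, -610) + T(459)) = √(-182 + 459*(-35 + 459)) = √(-182 + 459*424) = √(-182 + 194616) = √194434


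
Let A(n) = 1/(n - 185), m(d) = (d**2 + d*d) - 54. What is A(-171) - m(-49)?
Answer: -1690289/356 ≈ -4748.0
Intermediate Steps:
m(d) = -54 + 2*d**2 (m(d) = (d**2 + d**2) - 54 = 2*d**2 - 54 = -54 + 2*d**2)
A(n) = 1/(-185 + n)
A(-171) - m(-49) = 1/(-185 - 171) - (-54 + 2*(-49)**2) = 1/(-356) - (-54 + 2*2401) = -1/356 - (-54 + 4802) = -1/356 - 1*4748 = -1/356 - 4748 = -1690289/356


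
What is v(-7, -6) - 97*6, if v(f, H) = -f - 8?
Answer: -583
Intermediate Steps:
v(f, H) = -8 - f
v(-7, -6) - 97*6 = (-8 - 1*(-7)) - 97*6 = (-8 + 7) - 582 = -1 - 582 = -583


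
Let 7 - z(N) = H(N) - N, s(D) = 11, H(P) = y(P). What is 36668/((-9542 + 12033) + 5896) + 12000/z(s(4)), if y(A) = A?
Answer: 100900676/58709 ≈ 1718.7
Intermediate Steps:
H(P) = P
z(N) = 7 (z(N) = 7 - (N - N) = 7 - 1*0 = 7 + 0 = 7)
36668/((-9542 + 12033) + 5896) + 12000/z(s(4)) = 36668/((-9542 + 12033) + 5896) + 12000/7 = 36668/(2491 + 5896) + 12000*(1/7) = 36668/8387 + 12000/7 = 100900676/58709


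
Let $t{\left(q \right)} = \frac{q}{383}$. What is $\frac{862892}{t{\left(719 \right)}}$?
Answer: $\frac{330487636}{719} \approx 4.5965 \cdot 10^{5}$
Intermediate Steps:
$t{\left(q \right)} = \frac{q}{383}$ ($t{\left(q \right)} = q \frac{1}{383} = \frac{q}{383}$)
$\frac{862892}{t{\left(719 \right)}} = \frac{862892}{\frac{1}{383} \cdot 719} = \frac{862892}{\frac{719}{383}} = 862892 \cdot \frac{383}{719} = \frac{330487636}{719}$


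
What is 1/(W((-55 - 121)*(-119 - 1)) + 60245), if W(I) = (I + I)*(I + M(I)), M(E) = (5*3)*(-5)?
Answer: 1/889001045 ≈ 1.1249e-9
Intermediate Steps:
M(E) = -75 (M(E) = 15*(-5) = -75)
W(I) = 2*I*(-75 + I) (W(I) = (I + I)*(I - 75) = (2*I)*(-75 + I) = 2*I*(-75 + I))
1/(W((-55 - 121)*(-119 - 1)) + 60245) = 1/(2*((-55 - 121)*(-119 - 1))*(-75 + (-55 - 121)*(-119 - 1)) + 60245) = 1/(2*(-176*(-120))*(-75 - 176*(-120)) + 60245) = 1/(2*21120*(-75 + 21120) + 60245) = 1/(2*21120*21045 + 60245) = 1/(888940800 + 60245) = 1/889001045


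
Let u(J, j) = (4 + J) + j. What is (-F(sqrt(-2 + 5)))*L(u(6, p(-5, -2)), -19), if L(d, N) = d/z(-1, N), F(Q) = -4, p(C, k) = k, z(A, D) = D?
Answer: -32/19 ≈ -1.6842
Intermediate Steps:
u(J, j) = 4 + J + j
L(d, N) = d/N
(-F(sqrt(-2 + 5)))*L(u(6, p(-5, -2)), -19) = (-1*(-4))*((4 + 6 - 2)/(-19)) = 4*(8*(-1/19)) = 4*(-8/19) = -32/19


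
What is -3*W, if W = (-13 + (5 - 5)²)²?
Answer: -507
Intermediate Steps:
W = 169 (W = (-13 + 0²)² = (-13 + 0)² = (-13)² = 169)
-3*W = -3*169 = -507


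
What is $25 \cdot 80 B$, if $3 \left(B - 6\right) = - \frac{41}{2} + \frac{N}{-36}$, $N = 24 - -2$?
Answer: $- \frac{58000}{27} \approx -2148.1$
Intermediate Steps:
$N = 26$ ($N = 24 + 2 = 26$)
$B = - \frac{29}{27}$ ($B = 6 + \frac{- \frac{41}{2} + \frac{26}{-36}}{3} = 6 + \frac{\left(-41\right) \frac{1}{2} + 26 \left(- \frac{1}{36}\right)}{3} = 6 + \frac{- \frac{41}{2} - \frac{13}{18}}{3} = 6 + \frac{1}{3} \left(- \frac{191}{9}\right) = 6 - \frac{191}{27} = - \frac{29}{27} \approx -1.0741$)
$25 \cdot 80 B = 25 \cdot 80 \left(- \frac{29}{27}\right) = 2000 \left(- \frac{29}{27}\right) = - \frac{58000}{27}$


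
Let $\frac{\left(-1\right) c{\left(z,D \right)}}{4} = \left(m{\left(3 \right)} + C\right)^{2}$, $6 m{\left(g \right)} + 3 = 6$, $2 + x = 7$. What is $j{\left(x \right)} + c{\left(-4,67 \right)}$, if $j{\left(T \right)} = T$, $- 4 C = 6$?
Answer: $1$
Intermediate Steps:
$x = 5$ ($x = -2 + 7 = 5$)
$m{\left(g \right)} = \frac{1}{2}$ ($m{\left(g \right)} = - \frac{1}{2} + \frac{1}{6} \cdot 6 = - \frac{1}{2} + 1 = \frac{1}{2}$)
$C = - \frac{3}{2}$ ($C = \left(- \frac{1}{4}\right) 6 = - \frac{3}{2} \approx -1.5$)
$c{\left(z,D \right)} = -4$ ($c{\left(z,D \right)} = - 4 \left(\frac{1}{2} - \frac{3}{2}\right)^{2} = - 4 \left(-1\right)^{2} = \left(-4\right) 1 = -4$)
$j{\left(x \right)} + c{\left(-4,67 \right)} = 5 - 4 = 1$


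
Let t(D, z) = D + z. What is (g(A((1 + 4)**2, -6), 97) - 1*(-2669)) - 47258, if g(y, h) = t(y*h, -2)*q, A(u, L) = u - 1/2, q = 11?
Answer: -36939/2 ≈ -18470.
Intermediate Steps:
A(u, L) = -1/2 + u (A(u, L) = u - 1/2 = -1/2 + u)
g(y, h) = -22 + 11*h*y (g(y, h) = (y*h - 2)*11 = (h*y - 2)*11 = (-2 + h*y)*11 = -22 + 11*h*y)
(g(A((1 + 4)**2, -6), 97) - 1*(-2669)) - 47258 = ((-22 + 11*97*(-1/2 + (1 + 4)**2)) - 1*(-2669)) - 47258 = ((-22 + 11*97*(-1/2 + 5**2)) + 2669) - 47258 = ((-22 + 11*97*(-1/2 + 25)) + 2669) - 47258 = ((-22 + 11*97*(49/2)) + 2669) - 47258 = ((-22 + 52283/2) + 2669) - 47258 = (52239/2 + 2669) - 47258 = 57577/2 - 47258 = -36939/2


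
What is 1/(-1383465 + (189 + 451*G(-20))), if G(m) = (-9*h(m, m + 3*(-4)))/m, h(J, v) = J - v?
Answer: -5/6904203 ≈ -7.2420e-7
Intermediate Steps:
G(m) = -108/m (G(m) = (-9*(m - (m + 3*(-4))))/m = (-9*(m - (m - 12)))/m = (-9*(m - (-12 + m)))/m = (-9*(m + (12 - m)))/m = (-9*12)/m = -108/m)
1/(-1383465 + (189 + 451*G(-20))) = 1/(-1383465 + (189 + 451*(-108/(-20)))) = 1/(-1383465 + (189 + 451*(-108*(-1/20)))) = 1/(-1383465 + (189 + 451*(27/5))) = 1/(-1383465 + (189 + 12177/5)) = 1/(-1383465 + 13122/5) = 1/(-6904203/5) = -5/6904203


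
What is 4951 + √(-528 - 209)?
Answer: 4951 + I*√737 ≈ 4951.0 + 27.148*I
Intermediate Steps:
4951 + √(-528 - 209) = 4951 + √(-737) = 4951 + I*√737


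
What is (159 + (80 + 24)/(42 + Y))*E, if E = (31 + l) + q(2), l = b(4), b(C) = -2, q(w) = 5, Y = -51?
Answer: 45118/9 ≈ 5013.1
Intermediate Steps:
l = -2
E = 34 (E = (31 - 2) + 5 = 29 + 5 = 34)
(159 + (80 + 24)/(42 + Y))*E = (159 + (80 + 24)/(42 - 51))*34 = (159 + 104/(-9))*34 = (159 + 104*(-⅑))*34 = (159 - 104/9)*34 = (1327/9)*34 = 45118/9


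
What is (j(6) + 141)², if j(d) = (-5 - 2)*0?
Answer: 19881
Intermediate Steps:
j(d) = 0 (j(d) = -7*0 = 0)
(j(6) + 141)² = (0 + 141)² = 141² = 19881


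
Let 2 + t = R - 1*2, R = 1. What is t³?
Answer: -27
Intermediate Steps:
t = -3 (t = -2 + (1 - 1*2) = -2 + (1 - 2) = -2 - 1 = -3)
t³ = (-3)³ = -27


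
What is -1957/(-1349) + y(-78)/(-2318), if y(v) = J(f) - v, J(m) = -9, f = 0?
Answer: 233855/164578 ≈ 1.4209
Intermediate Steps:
y(v) = -9 - v
-1957/(-1349) + y(-78)/(-2318) = -1957/(-1349) + (-9 - 1*(-78))/(-2318) = -1957*(-1/1349) + (-9 + 78)*(-1/2318) = 103/71 + 69*(-1/2318) = 103/71 - 69/2318 = 233855/164578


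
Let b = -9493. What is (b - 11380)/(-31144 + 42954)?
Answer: -20873/11810 ≈ -1.7674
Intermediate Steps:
(b - 11380)/(-31144 + 42954) = (-9493 - 11380)/(-31144 + 42954) = -20873/11810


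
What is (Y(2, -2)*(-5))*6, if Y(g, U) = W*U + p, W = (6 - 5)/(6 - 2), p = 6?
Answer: -165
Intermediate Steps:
W = ¼ (W = 1/4 = 1*(¼) = ¼ ≈ 0.25000)
Y(g, U) = 6 + U/4 (Y(g, U) = U/4 + 6 = 6 + U/4)
(Y(2, -2)*(-5))*6 = ((6 + (¼)*(-2))*(-5))*6 = ((6 - ½)*(-5))*6 = ((11/2)*(-5))*6 = -55/2*6 = -165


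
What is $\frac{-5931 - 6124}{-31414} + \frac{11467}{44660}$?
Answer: $\frac{449300319}{701474620} \approx 0.64051$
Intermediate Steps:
$\frac{-5931 - 6124}{-31414} + \frac{11467}{44660} = \left(-5931 - 6124\right) \left(- \frac{1}{31414}\right) + 11467 \cdot \frac{1}{44660} = \left(-12055\right) \left(- \frac{1}{31414}\right) + \frac{11467}{44660} = \frac{12055}{31414} + \frac{11467}{44660} = \frac{449300319}{701474620}$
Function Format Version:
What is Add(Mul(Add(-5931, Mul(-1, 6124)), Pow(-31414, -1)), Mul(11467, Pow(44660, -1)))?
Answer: Rational(449300319, 701474620) ≈ 0.64051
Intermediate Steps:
Add(Mul(Add(-5931, Mul(-1, 6124)), Pow(-31414, -1)), Mul(11467, Pow(44660, -1))) = Add(Mul(Add(-5931, -6124), Rational(-1, 31414)), Mul(11467, Rational(1, 44660))) = Add(Mul(-12055, Rational(-1, 31414)), Rational(11467, 44660)) = Add(Rational(12055, 31414), Rational(11467, 44660)) = Rational(449300319, 701474620)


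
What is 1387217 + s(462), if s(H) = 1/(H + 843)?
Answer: 1810318186/1305 ≈ 1.3872e+6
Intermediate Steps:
s(H) = 1/(843 + H)
1387217 + s(462) = 1387217 + 1/(843 + 462) = 1387217 + 1/1305 = 1810318186/1305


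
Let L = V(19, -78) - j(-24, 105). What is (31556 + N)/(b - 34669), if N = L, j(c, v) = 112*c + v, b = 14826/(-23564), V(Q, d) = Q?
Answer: -402449556/408477571 ≈ -0.98524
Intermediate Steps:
b = -7413/11782 (b = 14826*(-1/23564) = -7413/11782 ≈ -0.62918)
j(c, v) = v + 112*c
L = 2602 (L = 19 - (105 + 112*(-24)) = 19 - (105 - 2688) = 19 - 1*(-2583) = 19 + 2583 = 2602)
N = 2602
(31556 + N)/(b - 34669) = (31556 + 2602)/(-7413/11782 - 34669) = 34158/(-408477571/11782) = 34158*(-11782/408477571) = -402449556/408477571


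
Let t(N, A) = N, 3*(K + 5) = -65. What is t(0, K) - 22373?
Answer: -22373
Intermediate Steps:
K = -80/3 (K = -5 + (⅓)*(-65) = -5 - 65/3 = -80/3 ≈ -26.667)
t(0, K) - 22373 = 0 - 22373 = -22373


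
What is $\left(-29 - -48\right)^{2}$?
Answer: $361$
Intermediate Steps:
$\left(-29 - -48\right)^{2} = \left(-29 + 48\right)^{2} = 19^{2} = 361$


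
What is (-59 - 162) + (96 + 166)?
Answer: 41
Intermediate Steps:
(-59 - 162) + (96 + 166) = -221 + 262 = 41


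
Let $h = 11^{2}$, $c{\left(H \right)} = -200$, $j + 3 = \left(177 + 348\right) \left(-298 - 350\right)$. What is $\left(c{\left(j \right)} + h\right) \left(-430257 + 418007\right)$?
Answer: $967750$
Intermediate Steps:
$j = -340203$ ($j = -3 + \left(177 + 348\right) \left(-298 - 350\right) = -3 + 525 \left(-648\right) = -3 - 340200 = -340203$)
$h = 121$
$\left(c{\left(j \right)} + h\right) \left(-430257 + 418007\right) = \left(-200 + 121\right) \left(-430257 + 418007\right) = \left(-79\right) \left(-12250\right) = 967750$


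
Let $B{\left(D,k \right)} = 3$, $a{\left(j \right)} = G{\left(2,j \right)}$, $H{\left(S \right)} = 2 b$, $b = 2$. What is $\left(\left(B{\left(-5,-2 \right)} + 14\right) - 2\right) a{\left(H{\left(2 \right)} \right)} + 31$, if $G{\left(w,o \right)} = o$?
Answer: $91$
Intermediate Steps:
$H{\left(S \right)} = 4$ ($H{\left(S \right)} = 2 \cdot 2 = 4$)
$a{\left(j \right)} = j$
$\left(\left(B{\left(-5,-2 \right)} + 14\right) - 2\right) a{\left(H{\left(2 \right)} \right)} + 31 = \left(\left(3 + 14\right) - 2\right) 4 + 31 = \left(17 - 2\right) 4 + 31 = 15 \cdot 4 + 31 = 60 + 31 = 91$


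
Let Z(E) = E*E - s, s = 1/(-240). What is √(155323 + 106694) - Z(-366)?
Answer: -32149441/240 + 3*√29113 ≈ -1.3344e+5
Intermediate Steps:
s = -1/240 ≈ -0.0041667
Z(E) = 1/240 + E² (Z(E) = E*E - 1*(-1/240) = E² + 1/240 = 1/240 + E²)
√(155323 + 106694) - Z(-366) = √(155323 + 106694) - (1/240 + (-366)²) = √262017 - (1/240 + 133956) = 3*√29113 - 1*32149441/240 = 3*√29113 - 32149441/240 = -32149441/240 + 3*√29113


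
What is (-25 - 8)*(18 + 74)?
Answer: -3036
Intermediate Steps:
(-25 - 8)*(18 + 74) = -33*92 = -3036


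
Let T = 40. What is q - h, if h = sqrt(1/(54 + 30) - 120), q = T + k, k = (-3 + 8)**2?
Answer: 65 - I*sqrt(211659)/42 ≈ 65.0 - 10.954*I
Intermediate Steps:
k = 25 (k = 5**2 = 25)
q = 65 (q = 40 + 25 = 65)
h = I*sqrt(211659)/42 (h = sqrt(1/84 - 120) = sqrt(-10079/84) = I*sqrt(211659)/42 ≈ 10.954*I)
q - h = 65 - I*sqrt(211659)/42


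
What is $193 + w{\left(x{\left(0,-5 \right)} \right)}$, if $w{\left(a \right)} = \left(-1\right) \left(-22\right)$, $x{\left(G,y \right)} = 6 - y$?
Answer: $215$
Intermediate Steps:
$w{\left(a \right)} = 22$
$193 + w{\left(x{\left(0,-5 \right)} \right)} = 193 + 22 = 215$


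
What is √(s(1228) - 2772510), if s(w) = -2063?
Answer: I*√2774573 ≈ 1665.7*I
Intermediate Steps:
√(s(1228) - 2772510) = √(-2063 - 2772510) = √(-2774573) = I*√2774573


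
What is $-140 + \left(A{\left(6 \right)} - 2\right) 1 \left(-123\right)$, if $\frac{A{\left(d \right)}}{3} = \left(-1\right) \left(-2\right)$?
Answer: $-632$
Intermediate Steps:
$A{\left(d \right)} = 6$ ($A{\left(d \right)} = 3 \left(\left(-1\right) \left(-2\right)\right) = 3 \cdot 2 = 6$)
$-140 + \left(A{\left(6 \right)} - 2\right) 1 \left(-123\right) = -140 + \left(6 - 2\right) 1 \left(-123\right) = -140 + 4 \cdot 1 \left(-123\right) = -140 + 4 \left(-123\right) = -140 - 492 = -632$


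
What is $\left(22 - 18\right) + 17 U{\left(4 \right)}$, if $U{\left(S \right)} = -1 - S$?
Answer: $-81$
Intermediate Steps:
$\left(22 - 18\right) + 17 U{\left(4 \right)} = \left(22 - 18\right) + 17 \left(-1 - 4\right) = 4 + 17 \left(-5\right) = 4 - 85 = -81$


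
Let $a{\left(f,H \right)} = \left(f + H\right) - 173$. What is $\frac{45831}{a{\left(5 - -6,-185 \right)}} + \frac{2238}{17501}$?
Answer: $- \frac{801311745}{6072847} \approx -131.95$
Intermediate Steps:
$a{\left(f,H \right)} = -173 + H + f$ ($a{\left(f,H \right)} = \left(H + f\right) - 173 = -173 + H + f$)
$\frac{45831}{a{\left(5 - -6,-185 \right)}} + \frac{2238}{17501} = \frac{45831}{-173 - 185 + \left(5 - -6\right)} + \frac{2238}{17501} = \frac{45831}{-173 - 185 + \left(5 + 6\right)} + 2238 \cdot \frac{1}{17501} = \frac{45831}{-173 - 185 + 11} + \frac{2238}{17501} = \frac{45831}{-347} + \frac{2238}{17501} = 45831 \left(- \frac{1}{347}\right) + \frac{2238}{17501} = - \frac{45831}{347} + \frac{2238}{17501} = - \frac{801311745}{6072847}$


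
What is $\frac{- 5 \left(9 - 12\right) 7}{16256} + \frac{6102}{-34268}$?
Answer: $- \frac{23898993}{139265152} \approx -0.17161$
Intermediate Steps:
$\frac{- 5 \left(9 - 12\right) 7}{16256} + \frac{6102}{-34268} = - 5 \left(9 - 12\right) 7 \cdot \frac{1}{16256} + 6102 \left(- \frac{1}{34268}\right) = \left(-5\right) \left(-3\right) 7 \cdot \frac{1}{16256} - \frac{3051}{17134} = 15 \cdot 7 \cdot \frac{1}{16256} - \frac{3051}{17134} = 105 \cdot \frac{1}{16256} - \frac{3051}{17134} = \frac{105}{16256} - \frac{3051}{17134} = - \frac{23898993}{139265152}$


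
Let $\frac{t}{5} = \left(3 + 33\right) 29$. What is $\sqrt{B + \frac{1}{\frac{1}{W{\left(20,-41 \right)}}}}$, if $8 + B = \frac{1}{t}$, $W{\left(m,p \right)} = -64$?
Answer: $\frac{i \sqrt{54496655}}{870} \approx 8.4853 i$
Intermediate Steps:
$t = 5220$ ($t = 5 \left(3 + 33\right) 29 = 5 \cdot 36 \cdot 29 = 5 \cdot 1044 = 5220$)
$B = - \frac{41759}{5220}$ ($B = -8 + \frac{1}{5220} = - \frac{41759}{5220} \approx -7.9998$)
$\sqrt{B + \frac{1}{\frac{1}{W{\left(20,-41 \right)}}}} = \sqrt{- \frac{41759}{5220} + \frac{1}{\frac{1}{-64}}} = \sqrt{- \frac{41759}{5220} + \frac{1}{- \frac{1}{64}}} = \sqrt{- \frac{41759}{5220} - 64} = \sqrt{- \frac{375839}{5220}} = \frac{i \sqrt{54496655}}{870}$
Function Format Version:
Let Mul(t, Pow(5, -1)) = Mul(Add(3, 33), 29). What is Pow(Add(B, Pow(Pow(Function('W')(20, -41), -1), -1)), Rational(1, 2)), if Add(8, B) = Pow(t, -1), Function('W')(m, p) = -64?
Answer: Mul(Rational(1, 870), I, Pow(54496655, Rational(1, 2))) ≈ Mul(8.4853, I)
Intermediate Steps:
t = 5220 (t = Mul(5, Mul(Add(3, 33), 29)) = Mul(5, Mul(36, 29)) = Mul(5, 1044) = 5220)
B = Rational(-41759, 5220) (B = Add(-8, Pow(5220, -1)) = Add(-8, Rational(1, 5220)) = Rational(-41759, 5220) ≈ -7.9998)
Pow(Add(B, Pow(Pow(Function('W')(20, -41), -1), -1)), Rational(1, 2)) = Pow(Add(Rational(-41759, 5220), Pow(Pow(-64, -1), -1)), Rational(1, 2)) = Pow(Add(Rational(-41759, 5220), Pow(Rational(-1, 64), -1)), Rational(1, 2)) = Pow(Add(Rational(-41759, 5220), -64), Rational(1, 2)) = Pow(Rational(-375839, 5220), Rational(1, 2)) = Mul(Rational(1, 870), I, Pow(54496655, Rational(1, 2)))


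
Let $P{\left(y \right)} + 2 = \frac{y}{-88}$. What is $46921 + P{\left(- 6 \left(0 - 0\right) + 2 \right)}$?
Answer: $\frac{2064435}{44} \approx 46919.0$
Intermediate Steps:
$P{\left(y \right)} = -2 - \frac{y}{88}$ ($P{\left(y \right)} = -2 + \frac{y}{-88} = -2 + y \left(- \frac{1}{88}\right) = -2 - \frac{y}{88}$)
$46921 + P{\left(- 6 \left(0 - 0\right) + 2 \right)} = 46921 - \left(2 + \frac{- 6 \left(0 - 0\right) + 2}{88}\right) = 46921 - \left(2 + \frac{- 6 \left(0 + 0\right) + 2}{88}\right) = 46921 - \left(2 + \frac{\left(-6\right) 0 + 2}{88}\right) = 46921 - \left(2 + \frac{0 + 2}{88}\right) = 46921 - \frac{89}{44} = \frac{2064435}{44}$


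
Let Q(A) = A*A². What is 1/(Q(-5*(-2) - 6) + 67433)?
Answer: 1/67497 ≈ 1.4815e-5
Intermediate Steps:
Q(A) = A³
1/(Q(-5*(-2) - 6) + 67433) = 1/((-5*(-2) - 6)³ + 67433) = 1/((10 - 6)³ + 67433) = 1/(4³ + 67433) = 1/(64 + 67433) = 1/67497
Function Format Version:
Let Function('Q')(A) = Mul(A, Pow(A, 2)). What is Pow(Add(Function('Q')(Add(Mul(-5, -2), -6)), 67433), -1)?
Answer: Rational(1, 67497) ≈ 1.4815e-5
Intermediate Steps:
Function('Q')(A) = Pow(A, 3)
Pow(Add(Function('Q')(Add(Mul(-5, -2), -6)), 67433), -1) = Pow(Add(Pow(Add(Mul(-5, -2), -6), 3), 67433), -1) = Pow(Add(Pow(Add(10, -6), 3), 67433), -1) = Pow(Add(Pow(4, 3), 67433), -1) = Pow(Add(64, 67433), -1) = Pow(67497, -1) = Rational(1, 67497)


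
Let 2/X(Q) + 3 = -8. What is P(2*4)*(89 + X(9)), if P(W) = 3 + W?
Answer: 977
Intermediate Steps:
X(Q) = -2/11 (X(Q) = 2/(-3 - 8) = 2/(-11) = 2*(-1/11) = -2/11)
P(2*4)*(89 + X(9)) = (3 + 2*4)*(89 - 2/11) = (3 + 8)*(977/11) = 11*(977/11) = 977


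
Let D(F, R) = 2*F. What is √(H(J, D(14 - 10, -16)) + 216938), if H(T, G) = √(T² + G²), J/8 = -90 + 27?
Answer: √(216938 + 8*√3970) ≈ 466.31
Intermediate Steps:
J = -504 (J = 8*(-90 + 27) = 8*(-63) = -504)
H(T, G) = √(G² + T²)
√(H(J, D(14 - 10, -16)) + 216938) = √(√((2*(14 - 10))² + (-504)²) + 216938) = √(√((2*4)² + 254016) + 216938) = √(√(8² + 254016) + 216938) = √(√(64 + 254016) + 216938) = √(√254080 + 216938) = √(8*√3970 + 216938) = √(216938 + 8*√3970)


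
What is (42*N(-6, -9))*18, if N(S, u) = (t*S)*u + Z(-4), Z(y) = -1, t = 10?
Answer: 407484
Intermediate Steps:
N(S, u) = -1 + 10*S*u (N(S, u) = (10*S)*u - 1 = 10*S*u - 1 = -1 + 10*S*u)
(42*N(-6, -9))*18 = (42*(-1 + 10*(-6)*(-9)))*18 = (42*(-1 + 540))*18 = (42*539)*18 = 22638*18 = 407484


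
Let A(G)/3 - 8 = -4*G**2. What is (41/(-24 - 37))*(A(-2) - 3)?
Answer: 1107/61 ≈ 18.148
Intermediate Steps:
A(G) = 24 - 12*G**2 (A(G) = 24 + 3*(-4*G**2) = 24 - 12*G**2)
(41/(-24 - 37))*(A(-2) - 3) = (41/(-24 - 37))*((24 - 12*(-2)**2) - 3) = (41/(-61))*((24 - 12*4) - 3) = (-1/61*41)*((24 - 48) - 3) = -41*(-24 - 3)/61 = -41/61*(-27) = 1107/61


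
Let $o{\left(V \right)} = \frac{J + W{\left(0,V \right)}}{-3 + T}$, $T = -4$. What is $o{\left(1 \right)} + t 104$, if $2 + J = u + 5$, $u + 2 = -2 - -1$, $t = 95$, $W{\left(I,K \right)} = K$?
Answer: $\frac{69159}{7} \approx 9879.9$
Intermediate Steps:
$u = -3$ ($u = -2 - 1 = -3$)
$J = 0$ ($J = -2 + \left(-3 + 5\right) = -2 + 2 = 0$)
$o{\left(V \right)} = - \frac{V}{7}$ ($o{\left(V \right)} = \frac{0 + V}{-3 - 4} = \frac{V}{-7} = V \left(- \frac{1}{7}\right) = - \frac{V}{7}$)
$o{\left(1 \right)} + t 104 = \left(- \frac{1}{7}\right) 1 + 95 \cdot 104 = - \frac{1}{7} + 9880 = \frac{69159}{7}$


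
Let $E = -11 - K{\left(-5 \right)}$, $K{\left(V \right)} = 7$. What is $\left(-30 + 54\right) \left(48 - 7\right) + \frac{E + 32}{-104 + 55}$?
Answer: $\frac{6886}{7} \approx 983.71$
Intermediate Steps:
$E = -18$ ($E = -11 - 7 = -18$)
$\left(-30 + 54\right) \left(48 - 7\right) + \frac{E + 32}{-104 + 55} = \left(-30 + 54\right) \left(48 - 7\right) + \frac{-18 + 32}{-104 + 55} = 24 \cdot 41 + \frac{1}{-49} \cdot 14 = 984 - \frac{2}{7} = \frac{6886}{7}$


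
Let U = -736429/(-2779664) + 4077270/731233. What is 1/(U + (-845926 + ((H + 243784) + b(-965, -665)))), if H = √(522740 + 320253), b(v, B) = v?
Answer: -2491645960857982902968085513264/1502711084531908306932553557069601417 - 4131389772550778857586944*√842993/1502711084531908306932553557069601417 ≈ -1.6606e-6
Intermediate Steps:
H = √842993 ≈ 918.15
U = 11871941824237/2032582045712 (U = -736429*(-1/2779664) + 4077270*(1/731233) = 736429/2779664 + 4077270/731233 = 11871941824237/2032582045712 ≈ 5.8408)
1/(U + (-845926 + ((H + 243784) + b(-965, -665)))) = 1/(11871941824237/2032582045712 + (-845926 + ((√842993 + 243784) - 965))) = 1/(11871941824237/2032582045712 + (-845926 + ((243784 + √842993) - 965))) = 1/(11871941824237/2032582045712 + (-845926 + (242819 + √842993))) = 1/(11871941824237/2032582045712 + (-603107 + √842993)) = 1/(-1225852587901402947/2032582045712 + √842993)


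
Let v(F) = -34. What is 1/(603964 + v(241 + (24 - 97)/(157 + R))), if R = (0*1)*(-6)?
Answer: 1/603930 ≈ 1.6558e-6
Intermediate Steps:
R = 0 (R = 0*(-6) = 0)
1/(603964 + v(241 + (24 - 97)/(157 + R))) = 1/(603964 - 34) = 1/603930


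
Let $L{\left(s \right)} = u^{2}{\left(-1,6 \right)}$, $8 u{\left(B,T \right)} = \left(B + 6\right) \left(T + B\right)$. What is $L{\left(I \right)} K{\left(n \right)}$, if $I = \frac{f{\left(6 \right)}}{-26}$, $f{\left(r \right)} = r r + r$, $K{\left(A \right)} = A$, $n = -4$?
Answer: $- \frac{625}{16} \approx -39.063$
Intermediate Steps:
$f{\left(r \right)} = r + r^{2}$ ($f{\left(r \right)} = r^{2} + r = r + r^{2}$)
$u{\left(B,T \right)} = \frac{\left(6 + B\right) \left(B + T\right)}{8}$ ($u{\left(B,T \right)} = \frac{\left(B + 6\right) \left(T + B\right)}{8} = \frac{\left(6 + B\right) \left(B + T\right)}{8}$)
$I = - \frac{21}{13}$ ($I = \frac{6 \left(1 + 6\right)}{-26} = 6 \cdot 7 \left(- \frac{1}{26}\right) = 42 \left(- \frac{1}{26}\right) = - \frac{21}{13} \approx -1.6154$)
$L{\left(s \right)} = \frac{625}{64}$ ($L{\left(s \right)} = \left(\frac{\left(-1\right)^{2}}{8} + \frac{3}{4} \left(-1\right) + \frac{3}{4} \cdot 6 + \frac{1}{8} \left(-1\right) 6\right)^{2} = \left(\frac{1}{8} \cdot 1 - \frac{3}{4} + \frac{9}{2} - \frac{3}{4}\right)^{2} = \left(\frac{1}{8} - \frac{3}{4} + \frac{9}{2} - \frac{3}{4}\right)^{2} = \left(\frac{25}{8}\right)^{2} = \frac{625}{64}$)
$L{\left(I \right)} K{\left(n \right)} = \frac{625}{64} \left(-4\right) = - \frac{625}{16}$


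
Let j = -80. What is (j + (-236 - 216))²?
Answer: 283024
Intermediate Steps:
(j + (-236 - 216))² = (-80 + (-236 - 216))² = (-80 - 452)² = (-532)² = 283024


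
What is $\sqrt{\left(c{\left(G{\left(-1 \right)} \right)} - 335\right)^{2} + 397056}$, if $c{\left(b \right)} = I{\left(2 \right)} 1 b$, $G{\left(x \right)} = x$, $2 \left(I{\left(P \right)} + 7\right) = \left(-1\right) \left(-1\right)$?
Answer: $\frac{\sqrt{2019873}}{2} \approx 710.61$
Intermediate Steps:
$I{\left(P \right)} = - \frac{13}{2}$ ($I{\left(P \right)} = -7 + \frac{\left(-1\right) \left(-1\right)}{2} = -7 + \frac{1}{2} \cdot 1 = -7 + \frac{1}{2} = - \frac{13}{2}$)
$c{\left(b \right)} = - \frac{13 b}{2}$ ($c{\left(b \right)} = \left(- \frac{13}{2}\right) 1 b = - \frac{13 b}{2}$)
$\sqrt{\left(c{\left(G{\left(-1 \right)} \right)} - 335\right)^{2} + 397056} = \sqrt{\left(\left(- \frac{13}{2}\right) \left(-1\right) - 335\right)^{2} + 397056} = \sqrt{\left(\frac{13}{2} - 335\right)^{2} + 397056} = \sqrt{\left(- \frac{657}{2}\right)^{2} + 397056} = \sqrt{\frac{431649}{4} + 397056} = \sqrt{\frac{2019873}{4}} = \frac{\sqrt{2019873}}{2}$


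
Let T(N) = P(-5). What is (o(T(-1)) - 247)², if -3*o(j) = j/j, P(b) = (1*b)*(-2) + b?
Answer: 550564/9 ≈ 61174.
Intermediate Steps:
P(b) = -b (P(b) = b*(-2) + b = -2*b + b = -b)
T(N) = 5 (T(N) = -1*(-5) = 5)
o(j) = -⅓ (o(j) = -j/(3*j) = -⅓*1 = -⅓)
(o(T(-1)) - 247)² = (-⅓ - 247)² = (-742/3)² = 550564/9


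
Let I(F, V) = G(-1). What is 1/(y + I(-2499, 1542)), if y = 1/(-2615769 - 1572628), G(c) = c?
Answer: -4188397/4188398 ≈ -1.0000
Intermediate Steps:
I(F, V) = -1
y = -1/4188397 (y = 1/(-4188397) = -1/4188397 ≈ -2.3875e-7)
1/(y + I(-2499, 1542)) = 1/(-1/4188397 - 1) = 1/(-4188398/4188397) = -4188397/4188398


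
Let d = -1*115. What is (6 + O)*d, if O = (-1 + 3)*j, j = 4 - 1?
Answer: -1380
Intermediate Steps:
j = 3
O = 6 (O = (-1 + 3)*3 = 2*3 = 6)
d = -115
(6 + O)*d = (6 + 6)*(-115) = 12*(-115) = -1380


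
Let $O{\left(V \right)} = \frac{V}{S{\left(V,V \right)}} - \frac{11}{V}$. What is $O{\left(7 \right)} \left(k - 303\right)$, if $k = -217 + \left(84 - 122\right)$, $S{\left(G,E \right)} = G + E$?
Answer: $\frac{4185}{7} \approx 597.86$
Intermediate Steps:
$S{\left(G,E \right)} = E + G$
$O{\left(V \right)} = \frac{1}{2} - \frac{11}{V}$ ($O{\left(V \right)} = \frac{V}{V + V} - \frac{11}{V} = \frac{V}{2 V} - \frac{11}{V} = V \frac{1}{2 V} - \frac{11}{V} = \frac{1}{2} - \frac{11}{V}$)
$k = -255$ ($k = -217 + \left(84 - 122\right) = -217 - 38 = -255$)
$O{\left(7 \right)} \left(k - 303\right) = \frac{-22 + 7}{2 \cdot 7} \left(-255 - 303\right) = \frac{1}{2} \cdot \frac{1}{7} \left(-15\right) \left(-558\right) = \left(- \frac{15}{14}\right) \left(-558\right) = \frac{4185}{7}$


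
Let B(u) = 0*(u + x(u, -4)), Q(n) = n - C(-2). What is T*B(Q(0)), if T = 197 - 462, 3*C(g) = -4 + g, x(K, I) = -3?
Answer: 0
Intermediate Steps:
C(g) = -4/3 + g/3 (C(g) = (-4 + g)/3 = -4/3 + g/3)
T = -265
Q(n) = 2 + n (Q(n) = n - (-4/3 + (⅓)*(-2)) = n - (-4/3 - ⅔) = n - 1*(-2) = n + 2 = 2 + n)
B(u) = 0 (B(u) = 0*(u - 3) = 0*(-3 + u) = 0)
T*B(Q(0)) = -265*0 = 0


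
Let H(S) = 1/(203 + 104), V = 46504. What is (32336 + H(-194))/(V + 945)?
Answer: 9927153/14566843 ≈ 0.68149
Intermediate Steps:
H(S) = 1/307
(32336 + H(-194))/(V + 945) = (32336 + 1/307)/(46504 + 945) = (9927153/307)/47449 = (9927153/307)*(1/47449) = 9927153/14566843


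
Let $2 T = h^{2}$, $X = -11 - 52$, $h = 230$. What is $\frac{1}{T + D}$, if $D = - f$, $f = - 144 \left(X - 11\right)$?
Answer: $\frac{1}{15794} \approx 6.3315 \cdot 10^{-5}$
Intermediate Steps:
$X = -63$
$f = 10656$ ($f = - 144 \left(-63 - 11\right) = \left(-144\right) \left(-74\right) = 10656$)
$T = 26450$ ($T = \frac{230^{2}}{2} = \frac{1}{2} \cdot 52900 = 26450$)
$D = -10656$ ($D = \left(-1\right) 10656 = -10656$)
$\frac{1}{T + D} = \frac{1}{26450 - 10656} = \frac{1}{15794}$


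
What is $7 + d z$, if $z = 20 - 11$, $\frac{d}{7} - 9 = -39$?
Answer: $-1883$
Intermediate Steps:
$d = -210$ ($d = 63 + 7 \left(-39\right) = 63 - 273 = -210$)
$z = 9$ ($z = 20 - 11 = 9$)
$7 + d z = 7 - 1890 = -1883$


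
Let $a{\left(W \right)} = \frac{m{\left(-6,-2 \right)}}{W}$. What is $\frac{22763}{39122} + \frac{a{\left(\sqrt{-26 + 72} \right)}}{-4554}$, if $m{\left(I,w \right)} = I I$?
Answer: $\frac{22763}{39122} - \frac{\sqrt{46}}{5819} \approx 0.58068$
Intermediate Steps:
$m{\left(I,w \right)} = I^{2}$
$a{\left(W \right)} = \frac{36}{W}$ ($a{\left(W \right)} = \frac{\left(-6\right)^{2}}{W} = \frac{36}{W}$)
$\frac{22763}{39122} + \frac{a{\left(\sqrt{-26 + 72} \right)}}{-4554} = \frac{22763}{39122} + \frac{36 \frac{1}{\sqrt{-26 + 72}}}{-4554} = 22763 \cdot \frac{1}{39122} + \frac{36}{\sqrt{46}} \left(- \frac{1}{4554}\right) = \frac{22763}{39122} + 36 \frac{\sqrt{46}}{46} \left(- \frac{1}{4554}\right) = \frac{22763}{39122} + \frac{18 \sqrt{46}}{23} \left(- \frac{1}{4554}\right) = \frac{22763}{39122} - \frac{\sqrt{46}}{5819}$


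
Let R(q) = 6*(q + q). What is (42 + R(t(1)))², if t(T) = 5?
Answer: 10404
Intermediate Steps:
R(q) = 12*q (R(q) = 6*(2*q) = 12*q)
(42 + R(t(1)))² = (42 + 12*5)² = (42 + 60)² = 102² = 10404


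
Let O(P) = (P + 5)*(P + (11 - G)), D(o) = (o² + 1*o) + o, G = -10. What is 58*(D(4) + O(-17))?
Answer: -1392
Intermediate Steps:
D(o) = o² + 2*o (D(o) = (o² + o) + o = (o + o²) + o = o² + 2*o)
O(P) = (5 + P)*(21 + P) (O(P) = (P + 5)*(P + (11 - 1*(-10))) = (5 + P)*(P + (11 + 10)) = (5 + P)*(P + 21) = (5 + P)*(21 + P))
58*(D(4) + O(-17)) = 58*(4*(2 + 4) + (105 + (-17)² + 26*(-17))) = 58*(4*6 + (105 + 289 - 442)) = 58*(24 - 48) = 58*(-24) = -1392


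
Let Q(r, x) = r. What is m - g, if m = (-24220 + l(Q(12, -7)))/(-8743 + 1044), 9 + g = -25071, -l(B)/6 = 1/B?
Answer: 386230281/15398 ≈ 25083.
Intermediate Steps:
l(B) = -6/B
g = -25080 (g = -9 - 25071 = -25080)
m = 48441/15398 (m = (-24220 - 6/12)/(-8743 + 1044) = (-24220 - 6*1/12)/(-7699) = (-24220 - 1/2)*(-1/7699) = -48441/2*(-1/7699) = 48441/15398 ≈ 3.1459)
m - g = 48441/15398 - 1*(-25080) = 48441/15398 + 25080 = 386230281/15398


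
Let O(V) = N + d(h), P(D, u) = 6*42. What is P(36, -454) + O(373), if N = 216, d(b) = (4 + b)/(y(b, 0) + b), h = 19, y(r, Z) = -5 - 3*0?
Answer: 6575/14 ≈ 469.64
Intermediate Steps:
y(r, Z) = -5 (y(r, Z) = -5 + 0 = -5)
P(D, u) = 252
d(b) = (4 + b)/(-5 + b)
O(V) = 3047/14 (O(V) = 216 + (4 + 19)/(-5 + 19) = 216 + 23/14 = 3047/14)
P(36, -454) + O(373) = 252 + 3047/14 = 6575/14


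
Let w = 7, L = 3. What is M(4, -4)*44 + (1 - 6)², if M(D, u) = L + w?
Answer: 465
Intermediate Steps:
M(D, u) = 10 (M(D, u) = 3 + 7 = 10)
M(4, -4)*44 + (1 - 6)² = 10*44 + (1 - 6)² = 440 + (-5)² = 440 + 25 = 465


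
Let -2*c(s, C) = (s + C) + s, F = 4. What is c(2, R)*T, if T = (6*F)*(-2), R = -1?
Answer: 72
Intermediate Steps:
c(s, C) = -s - C/2 (c(s, C) = -((s + C) + s)/2 = -((C + s) + s)/2 = -(C + 2*s)/2 = -s - C/2)
T = -48 (T = (6*4)*(-2) = 24*(-2) = -48)
c(2, R)*T = (-1*2 - ½*(-1))*(-48) = (-2 + ½)*(-48) = -3/2*(-48) = 72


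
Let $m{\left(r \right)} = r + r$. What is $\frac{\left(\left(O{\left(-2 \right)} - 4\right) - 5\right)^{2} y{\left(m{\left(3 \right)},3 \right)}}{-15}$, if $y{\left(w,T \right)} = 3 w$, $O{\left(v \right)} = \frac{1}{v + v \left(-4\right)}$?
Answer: $- \frac{2809}{30} \approx -93.633$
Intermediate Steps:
$m{\left(r \right)} = 2 r$
$O{\left(v \right)} = - \frac{1}{3 v}$ ($O{\left(v \right)} = \frac{1}{v - 4 v} = \frac{1}{\left(-3\right) v} = - \frac{1}{3 v}$)
$\frac{\left(\left(O{\left(-2 \right)} - 4\right) - 5\right)^{2} y{\left(m{\left(3 \right)},3 \right)}}{-15} = \frac{\left(\left(- \frac{1}{3 \left(-2\right)} - 4\right) - 5\right)^{2} \cdot 3 \cdot 2 \cdot 3}{-15} = \left(\left(\left(- \frac{1}{3}\right) \left(- \frac{1}{2}\right) - 4\right) - 5\right)^{2} \cdot 3 \cdot 6 \left(- \frac{1}{15}\right) = \left(\left(\frac{1}{6} - 4\right) - 5\right)^{2} \cdot 18 \left(- \frac{1}{15}\right) = \left(- \frac{23}{6} - 5\right)^{2} \cdot 18 \left(- \frac{1}{15}\right) = \left(- \frac{53}{6}\right)^{2} \cdot 18 \left(- \frac{1}{15}\right) = \frac{2809}{36} \cdot 18 \left(- \frac{1}{15}\right) = \frac{2809}{2} \left(- \frac{1}{15}\right) = - \frac{2809}{30}$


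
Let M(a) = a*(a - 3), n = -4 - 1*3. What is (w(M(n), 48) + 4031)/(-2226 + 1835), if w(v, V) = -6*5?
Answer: -4001/391 ≈ -10.233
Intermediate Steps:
n = -7 (n = -4 - 3 = -7)
M(a) = a*(-3 + a)
w(v, V) = -30
(w(M(n), 48) + 4031)/(-2226 + 1835) = (-30 + 4031)/(-2226 + 1835) = 4001/(-391) = 4001*(-1/391) = -4001/391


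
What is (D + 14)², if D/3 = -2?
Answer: 64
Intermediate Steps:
D = -6 (D = 3*(-2) = -6)
(D + 14)² = (-6 + 14)² = 8² = 64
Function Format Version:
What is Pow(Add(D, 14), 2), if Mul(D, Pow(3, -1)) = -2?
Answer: 64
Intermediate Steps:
D = -6 (D = Mul(3, -2) = -6)
Pow(Add(D, 14), 2) = Pow(Add(-6, 14), 2) = Pow(8, 2) = 64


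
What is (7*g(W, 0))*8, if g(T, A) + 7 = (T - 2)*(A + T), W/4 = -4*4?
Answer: 236152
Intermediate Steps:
W = -64 (W = 4*(-4*4) = 4*(-16) = -64)
g(T, A) = -7 + (-2 + T)*(A + T) (g(T, A) = -7 + (T - 2)*(A + T) = -7 + (-2 + T)*(A + T))
(7*g(W, 0))*8 = (7*(-7 + (-64)² - 2*0 - 2*(-64) + 0*(-64)))*8 = (7*(-7 + 4096 + 0 + 128 + 0))*8 = (7*4217)*8 = 29519*8 = 236152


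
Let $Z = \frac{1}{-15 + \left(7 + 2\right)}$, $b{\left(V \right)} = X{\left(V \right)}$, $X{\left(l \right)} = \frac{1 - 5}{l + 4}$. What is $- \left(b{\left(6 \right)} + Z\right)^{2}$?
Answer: $- \frac{289}{900} \approx -0.32111$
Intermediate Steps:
$X{\left(l \right)} = - \frac{4}{4 + l}$
$b{\left(V \right)} = - \frac{4}{4 + V}$
$Z = - \frac{1}{6}$ ($Z = \frac{1}{-15 + 9} = \frac{1}{-6} = - \frac{1}{6} \approx -0.16667$)
$- \left(b{\left(6 \right)} + Z\right)^{2} = - \left(- \frac{4}{4 + 6} - \frac{1}{6}\right)^{2} = - \left(- \frac{4}{10} - \frac{1}{6}\right)^{2} = - \left(\left(-4\right) \frac{1}{10} - \frac{1}{6}\right)^{2} = - \left(- \frac{2}{5} - \frac{1}{6}\right)^{2} = - \left(- \frac{17}{30}\right)^{2} = \left(-1\right) \frac{289}{900} = - \frac{289}{900}$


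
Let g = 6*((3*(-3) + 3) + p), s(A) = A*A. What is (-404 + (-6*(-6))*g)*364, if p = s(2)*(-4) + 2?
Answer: -1719536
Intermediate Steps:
s(A) = A**2
p = -14 (p = 2**2*(-4) + 2 = 4*(-4) + 2 = -16 + 2 = -14)
g = -120 (g = 6*((3*(-3) + 3) - 14) = 6*((-9 + 3) - 14) = 6*(-6 - 14) = 6*(-20) = -120)
(-404 + (-6*(-6))*g)*364 = (-404 - 6*(-6)*(-120))*364 = (-404 + 36*(-120))*364 = (-404 - 4320)*364 = -4724*364 = -1719536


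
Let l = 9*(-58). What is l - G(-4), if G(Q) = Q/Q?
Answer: -523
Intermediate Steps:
l = -522
G(Q) = 1
l - G(-4) = -522 - 1*1 = -522 - 1 = -523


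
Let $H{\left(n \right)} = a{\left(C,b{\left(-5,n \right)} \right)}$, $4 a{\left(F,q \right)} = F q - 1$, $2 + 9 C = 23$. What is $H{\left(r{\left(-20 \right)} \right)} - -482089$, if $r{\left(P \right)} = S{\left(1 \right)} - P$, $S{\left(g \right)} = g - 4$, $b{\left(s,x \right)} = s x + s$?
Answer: $\frac{1928145}{4} \approx 4.8204 \cdot 10^{5}$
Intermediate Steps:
$b{\left(s,x \right)} = s + s x$
$S{\left(g \right)} = -4 + g$
$C = \frac{7}{3}$ ($C = - \frac{2}{9} + \frac{1}{9} \cdot 23 = - \frac{2}{9} + \frac{23}{9} = \frac{7}{3} \approx 2.3333$)
$a{\left(F,q \right)} = - \frac{1}{4} + \frac{F q}{4}$ ($a{\left(F,q \right)} = \frac{F q - 1}{4} = \frac{-1 + F q}{4} = - \frac{1}{4} + \frac{F q}{4}$)
$r{\left(P \right)} = -3 - P$ ($r{\left(P \right)} = \left(-4 + 1\right) - P = -3 - P$)
$H{\left(n \right)} = - \frac{19}{6} - \frac{35 n}{12}$ ($H{\left(n \right)} = - \frac{1}{4} + \frac{1}{4} \cdot \frac{7}{3} \left(- 5 \left(1 + n\right)\right) = - \frac{1}{4} + \frac{1}{4} \cdot \frac{7}{3} \left(-5 - 5 n\right) = - \frac{1}{4} - \left(\frac{35}{12} + \frac{35 n}{12}\right) = - \frac{19}{6} - \frac{35 n}{12}$)
$H{\left(r{\left(-20 \right)} \right)} - -482089 = \left(- \frac{19}{6} - \frac{35 \left(-3 - -20\right)}{12}\right) - -482089 = \left(- \frac{19}{6} - \frac{35 \left(-3 + 20\right)}{12}\right) + 482089 = \left(- \frac{19}{6} - \frac{595}{12}\right) + 482089 = - \frac{211}{4} + 482089 = \frac{1928145}{4}$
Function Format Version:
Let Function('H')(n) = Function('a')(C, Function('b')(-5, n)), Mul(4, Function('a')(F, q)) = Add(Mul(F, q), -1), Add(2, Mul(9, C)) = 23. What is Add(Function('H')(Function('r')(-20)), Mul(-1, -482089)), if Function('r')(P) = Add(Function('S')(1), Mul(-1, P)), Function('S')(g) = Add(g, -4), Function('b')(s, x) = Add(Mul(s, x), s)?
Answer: Rational(1928145, 4) ≈ 4.8204e+5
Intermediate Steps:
Function('b')(s, x) = Add(s, Mul(s, x))
Function('S')(g) = Add(-4, g)
C = Rational(7, 3) (C = Add(Rational(-2, 9), Mul(Rational(1, 9), 23)) = Add(Rational(-2, 9), Rational(23, 9)) = Rational(7, 3) ≈ 2.3333)
Function('a')(F, q) = Add(Rational(-1, 4), Mul(Rational(1, 4), F, q)) (Function('a')(F, q) = Mul(Rational(1, 4), Add(Mul(F, q), -1)) = Mul(Rational(1, 4), Add(-1, Mul(F, q))) = Add(Rational(-1, 4), Mul(Rational(1, 4), F, q)))
Function('r')(P) = Add(-3, Mul(-1, P)) (Function('r')(P) = Add(Add(-4, 1), Mul(-1, P)) = Add(-3, Mul(-1, P)))
Function('H')(n) = Add(Rational(-19, 6), Mul(Rational(-35, 12), n)) (Function('H')(n) = Add(Rational(-1, 4), Mul(Rational(1, 4), Rational(7, 3), Mul(-5, Add(1, n)))) = Add(Rational(-1, 4), Mul(Rational(1, 4), Rational(7, 3), Add(-5, Mul(-5, n)))) = Add(Rational(-1, 4), Add(Rational(-35, 12), Mul(Rational(-35, 12), n))) = Add(Rational(-19, 6), Mul(Rational(-35, 12), n)))
Add(Function('H')(Function('r')(-20)), Mul(-1, -482089)) = Add(Add(Rational(-19, 6), Mul(Rational(-35, 12), Add(-3, Mul(-1, -20)))), Mul(-1, -482089)) = Add(Add(Rational(-19, 6), Mul(Rational(-35, 12), Add(-3, 20))), 482089) = Add(Add(Rational(-19, 6), Mul(Rational(-35, 12), 17)), 482089) = Add(Add(Rational(-19, 6), Rational(-595, 12)), 482089) = Add(Rational(-211, 4), 482089) = Rational(1928145, 4)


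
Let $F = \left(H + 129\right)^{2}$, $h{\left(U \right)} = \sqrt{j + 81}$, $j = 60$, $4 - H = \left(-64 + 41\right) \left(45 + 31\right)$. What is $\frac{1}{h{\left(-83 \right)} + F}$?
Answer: $\frac{1179387}{4172861087260} - \frac{\sqrt{141}}{12518583261780} \approx 2.8263 \cdot 10^{-7}$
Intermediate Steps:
$H = 1752$ ($H = 4 - \left(-64 + 41\right) \left(45 + 31\right) = 4 - \left(-23\right) 76 = 4 - -1748 = 4 + 1748 = 1752$)
$h{\left(U \right)} = \sqrt{141}$ ($h{\left(U \right)} = \sqrt{60 + 81} = \sqrt{141}$)
$F = 3538161$ ($F = \left(1752 + 129\right)^{2} = 1881^{2} = 3538161$)
$\frac{1}{h{\left(-83 \right)} + F} = \frac{1}{\sqrt{141} + 3538161} = \frac{1}{3538161 + \sqrt{141}}$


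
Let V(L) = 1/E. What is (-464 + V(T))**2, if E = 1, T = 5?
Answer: 214369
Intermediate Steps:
V(L) = 1 (V(L) = 1/1 = 1)
(-464 + V(T))**2 = (-464 + 1)**2 = (-463)**2 = 214369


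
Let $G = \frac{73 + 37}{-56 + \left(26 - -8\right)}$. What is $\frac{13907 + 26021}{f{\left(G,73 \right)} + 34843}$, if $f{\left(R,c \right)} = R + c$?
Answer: $\frac{39928}{34911} \approx 1.1437$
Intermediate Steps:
$G = -5$ ($G = \frac{110}{-56 + \left(26 + 8\right)} = \frac{110}{-56 + 34} = \frac{110}{-22} = 110 \left(- \frac{1}{22}\right) = -5$)
$\frac{13907 + 26021}{f{\left(G,73 \right)} + 34843} = \frac{13907 + 26021}{\left(-5 + 73\right) + 34843} = \frac{39928}{68 + 34843} = \frac{39928}{34911}$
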